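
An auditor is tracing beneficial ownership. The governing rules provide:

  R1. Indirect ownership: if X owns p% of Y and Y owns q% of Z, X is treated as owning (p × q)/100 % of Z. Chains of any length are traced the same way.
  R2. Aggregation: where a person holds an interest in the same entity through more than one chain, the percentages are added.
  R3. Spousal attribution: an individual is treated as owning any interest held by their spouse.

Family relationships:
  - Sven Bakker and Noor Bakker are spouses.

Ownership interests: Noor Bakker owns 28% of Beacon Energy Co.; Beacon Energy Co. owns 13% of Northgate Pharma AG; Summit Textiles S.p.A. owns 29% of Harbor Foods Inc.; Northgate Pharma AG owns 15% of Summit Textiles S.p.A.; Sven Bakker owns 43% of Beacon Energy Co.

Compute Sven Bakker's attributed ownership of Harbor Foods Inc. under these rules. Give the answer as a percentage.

By spousal attribution (R3), Sven Bakker is treated as also owning Noor Bakker's interest in Beacon Energy Co, giving 43% + 28% = 71%.
Chain via Beacon Energy Co. → Northgate Pharma AG → Summit Textiles S.p.A. (R1): 71% × 13% × 15% × 29% = 0.401505% of Harbor Foods Inc.

0.401505%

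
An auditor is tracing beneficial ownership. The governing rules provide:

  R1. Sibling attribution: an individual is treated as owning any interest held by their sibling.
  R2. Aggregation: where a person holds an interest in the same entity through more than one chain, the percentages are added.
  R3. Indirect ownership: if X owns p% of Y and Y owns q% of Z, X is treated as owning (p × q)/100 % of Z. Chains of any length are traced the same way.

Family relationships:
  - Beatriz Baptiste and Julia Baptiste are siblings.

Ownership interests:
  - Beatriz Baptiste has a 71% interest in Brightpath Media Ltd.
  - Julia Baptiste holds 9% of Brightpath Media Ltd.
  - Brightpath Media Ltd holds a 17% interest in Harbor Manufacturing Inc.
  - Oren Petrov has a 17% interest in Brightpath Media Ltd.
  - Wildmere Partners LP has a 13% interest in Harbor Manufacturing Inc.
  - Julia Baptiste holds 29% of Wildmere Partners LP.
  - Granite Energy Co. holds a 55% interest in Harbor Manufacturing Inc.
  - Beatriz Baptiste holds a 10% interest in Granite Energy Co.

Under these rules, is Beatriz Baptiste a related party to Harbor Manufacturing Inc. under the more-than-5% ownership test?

Yes

By sibling attribution (R1), Beatriz Baptiste is treated as also owning Julia Baptiste's interest in Brightpath Media Ltd, giving 71% + 9% = 80%.
By sibling attribution (R1), Beatriz Baptiste is treated as owning Julia Baptiste's 29% interest in Wildmere Partners LP.
Chain via Granite Energy Co. (R3): 10% × 55% = 5.5% of Harbor Manufacturing Inc.
Chain via Brightpath Media Ltd (R3): 80% × 17% = 13.6% of Harbor Manufacturing Inc.
Chain via Wildmere Partners LP (R3): 29% × 13% = 3.77% of Harbor Manufacturing Inc.
Aggregating (R2): 5.5% + 13.6% + 3.77% = 22.87%.
22.87% exceeds the 5% threshold, so Beatriz is a related party to Harbor Manufacturing Inc.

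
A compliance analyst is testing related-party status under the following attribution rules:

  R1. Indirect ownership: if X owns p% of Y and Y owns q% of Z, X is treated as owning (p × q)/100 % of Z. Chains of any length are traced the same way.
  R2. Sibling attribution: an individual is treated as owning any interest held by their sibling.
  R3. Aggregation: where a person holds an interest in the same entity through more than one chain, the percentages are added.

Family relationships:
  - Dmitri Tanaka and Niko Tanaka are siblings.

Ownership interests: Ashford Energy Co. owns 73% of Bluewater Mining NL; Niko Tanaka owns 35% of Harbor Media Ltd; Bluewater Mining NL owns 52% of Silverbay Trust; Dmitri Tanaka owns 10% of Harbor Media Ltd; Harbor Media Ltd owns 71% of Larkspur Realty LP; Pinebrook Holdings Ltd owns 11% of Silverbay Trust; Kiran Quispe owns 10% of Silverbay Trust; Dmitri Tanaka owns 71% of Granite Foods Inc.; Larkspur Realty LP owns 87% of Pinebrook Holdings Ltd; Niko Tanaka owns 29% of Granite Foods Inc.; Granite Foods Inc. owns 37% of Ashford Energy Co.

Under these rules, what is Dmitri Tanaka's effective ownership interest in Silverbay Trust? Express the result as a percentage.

17.102815%

By sibling attribution (R2), Dmitri Tanaka is treated as also owning Niko Tanaka's interest in Harbor Media Ltd, giving 10% + 35% = 45%.
By sibling attribution (R2), Dmitri Tanaka is treated as also owning Niko Tanaka's interest in Granite Foods Inc, giving 71% + 29% = 100%.
Chain via Harbor Media Ltd → Larkspur Realty LP → Pinebrook Holdings Ltd (R1): 45% × 71% × 87% × 11% = 3.057615% of Silverbay Trust.
Chain via Granite Foods Inc. → Ashford Energy Co. → Bluewater Mining NL (R1): 100% × 37% × 73% × 52% = 14.0452% of Silverbay Trust.
Aggregating (R3): 3.057615% + 14.0452% = 17.102815%.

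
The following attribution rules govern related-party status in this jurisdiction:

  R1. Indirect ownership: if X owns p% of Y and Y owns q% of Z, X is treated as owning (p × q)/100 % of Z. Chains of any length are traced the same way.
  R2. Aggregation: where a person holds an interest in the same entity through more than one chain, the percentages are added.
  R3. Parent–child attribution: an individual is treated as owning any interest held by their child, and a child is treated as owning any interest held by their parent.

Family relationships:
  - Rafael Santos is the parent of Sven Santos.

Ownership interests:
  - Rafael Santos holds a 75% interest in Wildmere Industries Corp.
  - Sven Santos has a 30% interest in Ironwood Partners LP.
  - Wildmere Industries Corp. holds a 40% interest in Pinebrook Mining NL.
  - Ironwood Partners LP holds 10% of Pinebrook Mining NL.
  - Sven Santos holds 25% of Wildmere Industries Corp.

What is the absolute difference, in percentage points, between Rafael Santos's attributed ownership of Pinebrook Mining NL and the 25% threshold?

By parent–child attribution (R3), Rafael Santos is treated as also owning Sven Santos's interest in Wildmere Industries Corp, giving 75% + 25% = 100%.
By parent–child attribution (R3), Rafael Santos is treated as owning Sven Santos's 30% interest in Ironwood Partners LP.
Chain via Wildmere Industries Corp. (R1): 100% × 40% = 40% of Pinebrook Mining NL.
Chain via Ironwood Partners LP (R1): 30% × 10% = 3% of Pinebrook Mining NL.
Aggregating (R2): 40% + 3% = 43%.
43% exceeds the 25% threshold by 18 percentage points.

18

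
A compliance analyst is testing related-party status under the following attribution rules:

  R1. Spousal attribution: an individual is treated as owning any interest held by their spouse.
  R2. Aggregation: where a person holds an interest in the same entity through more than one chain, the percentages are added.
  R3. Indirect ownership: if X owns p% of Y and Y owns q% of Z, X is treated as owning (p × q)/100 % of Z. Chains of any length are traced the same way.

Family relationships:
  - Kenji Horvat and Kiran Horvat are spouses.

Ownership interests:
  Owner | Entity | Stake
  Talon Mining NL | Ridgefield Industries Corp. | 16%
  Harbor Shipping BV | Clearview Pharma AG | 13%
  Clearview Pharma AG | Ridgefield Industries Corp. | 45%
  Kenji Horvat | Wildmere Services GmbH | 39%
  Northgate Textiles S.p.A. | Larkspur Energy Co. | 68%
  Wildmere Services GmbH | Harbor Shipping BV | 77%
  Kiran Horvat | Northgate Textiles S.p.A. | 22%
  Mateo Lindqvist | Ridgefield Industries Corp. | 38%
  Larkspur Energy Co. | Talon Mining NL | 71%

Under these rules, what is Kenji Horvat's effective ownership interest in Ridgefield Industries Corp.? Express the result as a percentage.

3.456211%

By spousal attribution (R1), Kenji Horvat is treated as owning Kiran Horvat's 22% interest in Northgate Textiles S.p.A.
Chain via Wildmere Services GmbH → Harbor Shipping BV → Clearview Pharma AG (R3): 39% × 77% × 13% × 45% = 1.756755% of Ridgefield Industries Corp.
Chain via Northgate Textiles S.p.A. → Larkspur Energy Co. → Talon Mining NL (R3): 22% × 68% × 71% × 16% = 1.699456% of Ridgefield Industries Corp.
Aggregating (R2): 1.756755% + 1.699456% = 3.456211%.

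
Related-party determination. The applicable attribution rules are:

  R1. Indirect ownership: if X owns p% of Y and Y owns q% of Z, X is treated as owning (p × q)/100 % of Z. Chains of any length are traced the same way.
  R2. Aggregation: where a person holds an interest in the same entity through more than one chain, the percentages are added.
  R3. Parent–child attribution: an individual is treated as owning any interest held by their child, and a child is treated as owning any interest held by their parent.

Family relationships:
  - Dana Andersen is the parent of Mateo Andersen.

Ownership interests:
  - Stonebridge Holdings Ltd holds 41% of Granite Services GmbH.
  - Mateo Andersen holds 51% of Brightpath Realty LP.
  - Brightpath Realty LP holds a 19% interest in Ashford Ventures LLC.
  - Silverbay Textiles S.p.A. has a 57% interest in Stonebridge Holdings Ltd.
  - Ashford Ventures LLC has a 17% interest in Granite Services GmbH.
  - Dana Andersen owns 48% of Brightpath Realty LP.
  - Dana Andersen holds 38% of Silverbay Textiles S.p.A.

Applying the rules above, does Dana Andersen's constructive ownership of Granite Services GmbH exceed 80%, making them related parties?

By parent–child attribution (R3), Dana Andersen is treated as also owning Mateo Andersen's interest in Brightpath Realty LP, giving 48% + 51% = 99%.
Chain via Silverbay Textiles S.p.A. → Stonebridge Holdings Ltd (R1): 38% × 57% × 41% = 8.8806% of Granite Services GmbH.
Chain via Brightpath Realty LP → Ashford Ventures LLC (R1): 99% × 19% × 17% = 3.1977% of Granite Services GmbH.
Aggregating (R2): 8.8806% + 3.1977% = 12.0783%.
12.0783% does not exceed the 80% threshold, so Dana is not a related party to Granite Services GmbH.

No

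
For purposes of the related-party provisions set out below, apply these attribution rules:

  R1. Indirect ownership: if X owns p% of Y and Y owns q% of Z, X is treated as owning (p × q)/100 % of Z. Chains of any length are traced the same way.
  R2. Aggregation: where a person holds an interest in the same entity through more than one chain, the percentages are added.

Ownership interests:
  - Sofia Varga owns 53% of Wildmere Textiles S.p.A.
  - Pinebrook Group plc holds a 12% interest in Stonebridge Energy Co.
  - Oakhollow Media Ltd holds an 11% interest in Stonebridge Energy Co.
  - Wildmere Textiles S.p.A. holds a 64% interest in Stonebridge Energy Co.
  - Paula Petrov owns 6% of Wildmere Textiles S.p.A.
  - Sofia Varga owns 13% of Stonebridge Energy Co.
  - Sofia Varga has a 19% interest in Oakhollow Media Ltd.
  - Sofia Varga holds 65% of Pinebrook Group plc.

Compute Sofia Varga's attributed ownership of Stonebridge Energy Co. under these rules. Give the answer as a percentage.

Chain via Wildmere Textiles S.p.A. (R1): 53% × 64% = 33.92% of Stonebridge Energy Co.
Chain via Oakhollow Media Ltd (R1): 19% × 11% = 2.09% of Stonebridge Energy Co.
Chain via Pinebrook Group plc (R1): 65% × 12% = 7.8% of Stonebridge Energy Co.
Direct interest in Stonebridge Energy Co: 13%.
Aggregating (R2): 33.92% + 2.09% + 7.8% + 13% = 56.81%.

56.81%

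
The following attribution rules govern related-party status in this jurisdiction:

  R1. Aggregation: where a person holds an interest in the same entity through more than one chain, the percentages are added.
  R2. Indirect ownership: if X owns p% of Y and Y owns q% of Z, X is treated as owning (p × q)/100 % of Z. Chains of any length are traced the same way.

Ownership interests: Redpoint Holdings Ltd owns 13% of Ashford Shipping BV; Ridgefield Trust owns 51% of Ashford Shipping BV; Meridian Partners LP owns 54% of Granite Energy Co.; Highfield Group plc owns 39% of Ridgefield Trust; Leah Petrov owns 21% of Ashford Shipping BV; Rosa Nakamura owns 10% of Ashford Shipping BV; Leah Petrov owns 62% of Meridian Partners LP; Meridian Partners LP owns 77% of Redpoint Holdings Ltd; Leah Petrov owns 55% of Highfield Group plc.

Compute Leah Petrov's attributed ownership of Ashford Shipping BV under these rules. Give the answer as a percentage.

Chain via Meridian Partners LP → Redpoint Holdings Ltd (R2): 62% × 77% × 13% = 6.2062% of Ashford Shipping BV.
Chain via Highfield Group plc → Ridgefield Trust (R2): 55% × 39% × 51% = 10.9395% of Ashford Shipping BV.
Direct interest in Ashford Shipping BV: 21%.
Aggregating (R1): 6.2062% + 10.9395% + 21% = 38.1457%.

38.1457%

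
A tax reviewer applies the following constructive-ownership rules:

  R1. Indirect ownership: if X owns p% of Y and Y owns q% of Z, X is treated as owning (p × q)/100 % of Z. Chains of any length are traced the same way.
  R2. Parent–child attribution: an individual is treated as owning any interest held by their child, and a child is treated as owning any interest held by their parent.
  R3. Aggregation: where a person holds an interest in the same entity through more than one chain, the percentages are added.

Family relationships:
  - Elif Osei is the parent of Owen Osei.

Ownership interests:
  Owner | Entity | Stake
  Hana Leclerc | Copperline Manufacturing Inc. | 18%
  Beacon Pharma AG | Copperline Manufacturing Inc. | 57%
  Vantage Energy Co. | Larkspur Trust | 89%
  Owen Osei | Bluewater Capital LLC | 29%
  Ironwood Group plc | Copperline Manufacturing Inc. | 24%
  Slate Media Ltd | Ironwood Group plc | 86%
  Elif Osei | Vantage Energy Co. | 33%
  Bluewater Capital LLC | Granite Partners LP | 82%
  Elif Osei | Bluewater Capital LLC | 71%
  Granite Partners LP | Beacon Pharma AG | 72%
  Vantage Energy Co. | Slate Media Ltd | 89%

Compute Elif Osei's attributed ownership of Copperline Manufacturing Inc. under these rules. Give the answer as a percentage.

By parent–child attribution (R2), Elif Osei is treated as also owning Owen Osei's interest in Bluewater Capital LLC, giving 71% + 29% = 100%.
Chain via Vantage Energy Co. → Slate Media Ltd → Ironwood Group plc (R1): 33% × 89% × 86% × 24% = 6.061968% of Copperline Manufacturing Inc.
Chain via Bluewater Capital LLC → Granite Partners LP → Beacon Pharma AG (R1): 100% × 82% × 72% × 57% = 33.6528% of Copperline Manufacturing Inc.
Aggregating (R3): 6.061968% + 33.6528% = 39.714768%.

39.714768%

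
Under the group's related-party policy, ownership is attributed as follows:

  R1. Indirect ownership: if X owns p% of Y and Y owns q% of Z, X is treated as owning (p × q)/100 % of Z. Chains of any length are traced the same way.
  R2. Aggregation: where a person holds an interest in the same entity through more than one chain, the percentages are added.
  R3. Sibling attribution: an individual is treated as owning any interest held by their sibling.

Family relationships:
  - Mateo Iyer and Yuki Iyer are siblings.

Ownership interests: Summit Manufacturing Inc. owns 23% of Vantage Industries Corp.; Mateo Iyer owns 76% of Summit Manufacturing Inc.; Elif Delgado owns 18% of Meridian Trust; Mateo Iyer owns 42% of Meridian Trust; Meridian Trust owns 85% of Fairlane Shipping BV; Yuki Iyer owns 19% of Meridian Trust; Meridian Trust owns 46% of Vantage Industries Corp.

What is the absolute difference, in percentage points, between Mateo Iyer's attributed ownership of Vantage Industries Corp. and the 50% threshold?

4.46

By sibling attribution (R3), Mateo Iyer is treated as also owning Yuki Iyer's interest in Meridian Trust, giving 42% + 19% = 61%.
Chain via Meridian Trust (R1): 61% × 46% = 28.06% of Vantage Industries Corp.
Chain via Summit Manufacturing Inc. (R1): 76% × 23% = 17.48% of Vantage Industries Corp.
Aggregating (R2): 28.06% + 17.48% = 45.54%.
45.54% falls short of the 50% threshold by 4.46 percentage points.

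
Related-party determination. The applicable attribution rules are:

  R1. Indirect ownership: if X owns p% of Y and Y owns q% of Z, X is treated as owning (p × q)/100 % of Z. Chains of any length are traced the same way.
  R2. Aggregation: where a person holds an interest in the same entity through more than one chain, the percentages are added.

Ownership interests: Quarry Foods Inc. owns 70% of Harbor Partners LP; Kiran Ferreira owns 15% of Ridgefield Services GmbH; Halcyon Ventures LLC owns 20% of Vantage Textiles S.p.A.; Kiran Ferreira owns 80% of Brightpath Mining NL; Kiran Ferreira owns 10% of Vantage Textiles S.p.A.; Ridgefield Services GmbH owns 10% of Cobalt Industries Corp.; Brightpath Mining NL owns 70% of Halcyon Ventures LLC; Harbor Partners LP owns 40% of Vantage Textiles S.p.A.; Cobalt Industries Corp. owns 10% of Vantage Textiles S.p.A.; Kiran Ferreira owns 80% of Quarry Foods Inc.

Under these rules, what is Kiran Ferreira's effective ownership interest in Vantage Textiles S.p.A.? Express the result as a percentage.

Chain via Quarry Foods Inc. → Harbor Partners LP (R1): 80% × 70% × 40% = 22.4% of Vantage Textiles S.p.A.
Chain via Ridgefield Services GmbH → Cobalt Industries Corp. (R1): 15% × 10% × 10% = 0.15% of Vantage Textiles S.p.A.
Chain via Brightpath Mining NL → Halcyon Ventures LLC (R1): 80% × 70% × 20% = 11.2% of Vantage Textiles S.p.A.
Direct interest in Vantage Textiles S.p.A: 10%.
Aggregating (R2): 22.4% + 0.15% + 11.2% + 10% = 43.75%.

43.75%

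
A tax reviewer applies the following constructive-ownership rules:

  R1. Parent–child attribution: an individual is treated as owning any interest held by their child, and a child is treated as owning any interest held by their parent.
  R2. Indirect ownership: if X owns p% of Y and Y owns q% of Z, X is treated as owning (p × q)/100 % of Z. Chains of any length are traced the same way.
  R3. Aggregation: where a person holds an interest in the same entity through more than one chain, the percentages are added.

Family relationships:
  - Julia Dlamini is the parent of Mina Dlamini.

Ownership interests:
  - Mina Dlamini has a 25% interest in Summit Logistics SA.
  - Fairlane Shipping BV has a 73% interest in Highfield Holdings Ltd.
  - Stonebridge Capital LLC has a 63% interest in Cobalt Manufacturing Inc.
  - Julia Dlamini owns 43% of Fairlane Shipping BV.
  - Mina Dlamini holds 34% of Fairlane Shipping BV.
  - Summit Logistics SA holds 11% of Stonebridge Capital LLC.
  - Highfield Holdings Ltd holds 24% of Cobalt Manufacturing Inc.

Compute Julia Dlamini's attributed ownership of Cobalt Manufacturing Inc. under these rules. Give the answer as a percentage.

15.2229%

By parent–child attribution (R1), Julia Dlamini is treated as also owning Mina Dlamini's interest in Fairlane Shipping BV, giving 43% + 34% = 77%.
By parent–child attribution (R1), Julia Dlamini is treated as owning Mina Dlamini's 25% interest in Summit Logistics SA.
Chain via Fairlane Shipping BV → Highfield Holdings Ltd (R2): 77% × 73% × 24% = 13.4904% of Cobalt Manufacturing Inc.
Chain via Summit Logistics SA → Stonebridge Capital LLC (R2): 25% × 11% × 63% = 1.7325% of Cobalt Manufacturing Inc.
Aggregating (R3): 13.4904% + 1.7325% = 15.2229%.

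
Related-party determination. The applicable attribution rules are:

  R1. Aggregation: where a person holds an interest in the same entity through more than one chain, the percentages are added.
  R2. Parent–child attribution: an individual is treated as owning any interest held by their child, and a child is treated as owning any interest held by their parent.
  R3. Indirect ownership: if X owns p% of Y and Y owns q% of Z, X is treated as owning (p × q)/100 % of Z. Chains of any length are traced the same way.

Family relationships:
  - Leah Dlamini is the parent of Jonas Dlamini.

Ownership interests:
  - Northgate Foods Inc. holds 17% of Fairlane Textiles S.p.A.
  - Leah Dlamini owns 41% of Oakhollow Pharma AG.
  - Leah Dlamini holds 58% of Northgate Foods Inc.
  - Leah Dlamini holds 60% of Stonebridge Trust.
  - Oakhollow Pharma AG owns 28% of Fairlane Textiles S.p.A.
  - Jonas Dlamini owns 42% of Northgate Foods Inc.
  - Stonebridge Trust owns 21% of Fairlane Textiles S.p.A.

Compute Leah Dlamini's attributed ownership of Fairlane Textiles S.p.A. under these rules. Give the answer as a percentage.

By parent–child attribution (R2), Leah Dlamini is treated as also owning Jonas Dlamini's interest in Northgate Foods Inc, giving 58% + 42% = 100%.
Chain via Oakhollow Pharma AG (R3): 41% × 28% = 11.48% of Fairlane Textiles S.p.A.
Chain via Northgate Foods Inc. (R3): 100% × 17% = 17% of Fairlane Textiles S.p.A.
Chain via Stonebridge Trust (R3): 60% × 21% = 12.6% of Fairlane Textiles S.p.A.
Aggregating (R1): 11.48% + 17% + 12.6% = 41.08%.

41.08%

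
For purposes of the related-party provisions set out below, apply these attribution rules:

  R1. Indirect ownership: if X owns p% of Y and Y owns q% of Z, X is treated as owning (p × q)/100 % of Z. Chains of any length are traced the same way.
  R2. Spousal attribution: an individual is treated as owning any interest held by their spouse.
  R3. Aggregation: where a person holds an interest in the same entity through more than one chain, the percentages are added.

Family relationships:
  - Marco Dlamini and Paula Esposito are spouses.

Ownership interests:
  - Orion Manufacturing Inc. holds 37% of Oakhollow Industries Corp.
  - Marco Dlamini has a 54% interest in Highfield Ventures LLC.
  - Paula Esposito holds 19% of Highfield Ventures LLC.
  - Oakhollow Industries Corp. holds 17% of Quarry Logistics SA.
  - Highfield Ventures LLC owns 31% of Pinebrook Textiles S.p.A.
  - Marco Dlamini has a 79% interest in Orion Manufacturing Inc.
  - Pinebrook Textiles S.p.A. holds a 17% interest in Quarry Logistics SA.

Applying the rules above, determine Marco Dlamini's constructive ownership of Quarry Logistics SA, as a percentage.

By spousal attribution (R2), Marco Dlamini is treated as also owning Paula Esposito's interest in Highfield Ventures LLC, giving 54% + 19% = 73%.
Chain via Highfield Ventures LLC → Pinebrook Textiles S.p.A. (R1): 73% × 31% × 17% = 3.8471% of Quarry Logistics SA.
Chain via Orion Manufacturing Inc. → Oakhollow Industries Corp. (R1): 79% × 37% × 17% = 4.9691% of Quarry Logistics SA.
Aggregating (R3): 3.8471% + 4.9691% = 8.8162%.

8.8162%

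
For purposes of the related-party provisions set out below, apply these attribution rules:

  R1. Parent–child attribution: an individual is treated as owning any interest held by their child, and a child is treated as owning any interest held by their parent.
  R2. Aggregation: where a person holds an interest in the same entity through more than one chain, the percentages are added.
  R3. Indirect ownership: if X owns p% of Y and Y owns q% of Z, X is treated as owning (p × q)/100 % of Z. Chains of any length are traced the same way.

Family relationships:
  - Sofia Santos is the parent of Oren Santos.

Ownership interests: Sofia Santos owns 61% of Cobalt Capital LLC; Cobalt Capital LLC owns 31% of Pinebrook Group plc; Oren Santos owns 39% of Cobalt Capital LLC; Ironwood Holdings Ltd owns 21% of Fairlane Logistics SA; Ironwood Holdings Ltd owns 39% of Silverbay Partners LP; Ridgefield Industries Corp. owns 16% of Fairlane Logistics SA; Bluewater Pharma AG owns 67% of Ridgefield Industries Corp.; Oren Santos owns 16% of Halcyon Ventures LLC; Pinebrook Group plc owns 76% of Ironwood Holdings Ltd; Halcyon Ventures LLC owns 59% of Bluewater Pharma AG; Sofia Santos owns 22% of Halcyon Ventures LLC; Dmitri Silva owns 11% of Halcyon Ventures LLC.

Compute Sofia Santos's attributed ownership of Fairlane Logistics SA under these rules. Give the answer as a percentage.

By parent–child attribution (R1), Sofia Santos is treated as also owning Oren Santos's interest in Halcyon Ventures LLC, giving 22% + 16% = 38%.
By parent–child attribution (R1), Sofia Santos is treated as also owning Oren Santos's interest in Cobalt Capital LLC, giving 61% + 39% = 100%.
Chain via Halcyon Ventures LLC → Bluewater Pharma AG → Ridgefield Industries Corp. (R3): 38% × 59% × 67% × 16% = 2.403424% of Fairlane Logistics SA.
Chain via Cobalt Capital LLC → Pinebrook Group plc → Ironwood Holdings Ltd (R3): 100% × 31% × 76% × 21% = 4.9476% of Fairlane Logistics SA.
Aggregating (R2): 2.403424% + 4.9476% = 7.351024%.

7.351024%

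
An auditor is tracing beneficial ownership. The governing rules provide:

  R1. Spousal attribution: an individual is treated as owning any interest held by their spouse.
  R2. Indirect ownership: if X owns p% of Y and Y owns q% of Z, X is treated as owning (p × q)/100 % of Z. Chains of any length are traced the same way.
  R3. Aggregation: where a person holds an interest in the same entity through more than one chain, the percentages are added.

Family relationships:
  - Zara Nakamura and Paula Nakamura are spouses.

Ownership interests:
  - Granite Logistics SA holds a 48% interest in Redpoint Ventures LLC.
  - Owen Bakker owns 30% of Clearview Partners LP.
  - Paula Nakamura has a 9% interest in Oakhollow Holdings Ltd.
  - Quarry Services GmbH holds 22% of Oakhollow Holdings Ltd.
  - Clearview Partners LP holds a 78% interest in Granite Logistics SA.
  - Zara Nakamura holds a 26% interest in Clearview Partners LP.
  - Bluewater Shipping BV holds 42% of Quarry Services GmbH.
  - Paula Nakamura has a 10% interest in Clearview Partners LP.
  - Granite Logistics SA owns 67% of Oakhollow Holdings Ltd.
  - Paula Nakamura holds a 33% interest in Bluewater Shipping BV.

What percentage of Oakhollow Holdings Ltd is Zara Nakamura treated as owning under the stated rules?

By spousal attribution (R1), Zara Nakamura is treated as also owning Paula Nakamura's interest in Clearview Partners LP, giving 26% + 10% = 36%.
By spousal attribution (R1), Zara Nakamura is treated as owning Paula Nakamura's 33% interest in Bluewater Shipping BV.
By spousal attribution (R1), Zara Nakamura is treated as owning Paula Nakamura's 9% interest in Oakhollow Holdings Ltd.
Chain via Clearview Partners LP → Granite Logistics SA (R2): 36% × 78% × 67% = 18.8136% of Oakhollow Holdings Ltd.
Chain via Bluewater Shipping BV → Quarry Services GmbH (R2): 33% × 42% × 22% = 3.0492% of Oakhollow Holdings Ltd.
Direct interest in Oakhollow Holdings Ltd: 9%.
Aggregating (R3): 18.8136% + 3.0492% + 9% = 30.8628%.

30.8628%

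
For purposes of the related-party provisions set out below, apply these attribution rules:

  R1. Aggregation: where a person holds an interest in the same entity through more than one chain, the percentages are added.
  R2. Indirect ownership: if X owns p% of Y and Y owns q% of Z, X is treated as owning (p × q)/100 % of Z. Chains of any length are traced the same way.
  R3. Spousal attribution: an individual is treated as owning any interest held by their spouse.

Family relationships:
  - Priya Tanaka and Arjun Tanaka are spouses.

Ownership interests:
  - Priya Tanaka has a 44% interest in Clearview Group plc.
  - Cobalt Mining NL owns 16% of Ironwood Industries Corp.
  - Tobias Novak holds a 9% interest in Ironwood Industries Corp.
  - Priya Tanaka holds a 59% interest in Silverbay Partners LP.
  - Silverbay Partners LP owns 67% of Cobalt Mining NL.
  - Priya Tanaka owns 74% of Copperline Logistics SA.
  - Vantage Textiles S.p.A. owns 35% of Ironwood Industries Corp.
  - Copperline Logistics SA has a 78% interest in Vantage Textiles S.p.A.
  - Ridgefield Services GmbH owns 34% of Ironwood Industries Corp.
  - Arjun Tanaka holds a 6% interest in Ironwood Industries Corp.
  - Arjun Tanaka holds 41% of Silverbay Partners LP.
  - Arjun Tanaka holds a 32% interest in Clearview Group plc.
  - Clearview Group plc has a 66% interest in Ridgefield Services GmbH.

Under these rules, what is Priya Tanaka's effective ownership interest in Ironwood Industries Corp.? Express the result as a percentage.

53.9764%

By spousal attribution (R3), Priya Tanaka is treated as also owning Arjun Tanaka's interest in Clearview Group plc, giving 44% + 32% = 76%.
By spousal attribution (R3), Priya Tanaka is treated as also owning Arjun Tanaka's interest in Silverbay Partners LP, giving 59% + 41% = 100%.
By spousal attribution (R3), Priya Tanaka is treated as owning Arjun Tanaka's 6% interest in Ironwood Industries Corp.
Chain via Clearview Group plc → Ridgefield Services GmbH (R2): 76% × 66% × 34% = 17.0544% of Ironwood Industries Corp.
Chain via Copperline Logistics SA → Vantage Textiles S.p.A. (R2): 74% × 78% × 35% = 20.202% of Ironwood Industries Corp.
Chain via Silverbay Partners LP → Cobalt Mining NL (R2): 100% × 67% × 16% = 10.72% of Ironwood Industries Corp.
Direct interest in Ironwood Industries Corp: 6%.
Aggregating (R1): 17.0544% + 20.202% + 10.72% + 6% = 53.9764%.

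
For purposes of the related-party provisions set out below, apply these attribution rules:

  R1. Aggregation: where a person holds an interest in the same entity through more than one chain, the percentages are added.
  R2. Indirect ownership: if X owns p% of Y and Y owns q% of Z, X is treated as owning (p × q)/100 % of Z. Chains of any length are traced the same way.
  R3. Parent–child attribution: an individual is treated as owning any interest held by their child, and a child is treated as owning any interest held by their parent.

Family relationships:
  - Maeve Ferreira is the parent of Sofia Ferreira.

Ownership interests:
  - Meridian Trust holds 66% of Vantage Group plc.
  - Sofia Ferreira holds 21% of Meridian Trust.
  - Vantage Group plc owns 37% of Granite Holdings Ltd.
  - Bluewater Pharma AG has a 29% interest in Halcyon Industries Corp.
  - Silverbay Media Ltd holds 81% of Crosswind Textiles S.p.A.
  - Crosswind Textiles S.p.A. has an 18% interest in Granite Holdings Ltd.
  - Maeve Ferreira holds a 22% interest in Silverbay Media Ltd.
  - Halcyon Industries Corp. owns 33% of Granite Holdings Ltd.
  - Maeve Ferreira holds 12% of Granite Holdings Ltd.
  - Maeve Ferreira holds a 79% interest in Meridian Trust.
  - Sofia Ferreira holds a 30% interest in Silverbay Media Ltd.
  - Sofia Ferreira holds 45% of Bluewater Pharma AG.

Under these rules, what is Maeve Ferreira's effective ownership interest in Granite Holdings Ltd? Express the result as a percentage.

48.3081%

By parent–child attribution (R3), Maeve Ferreira is treated as also owning Sofia Ferreira's interest in Silverbay Media Ltd, giving 22% + 30% = 52%.
By parent–child attribution (R3), Maeve Ferreira is treated as also owning Sofia Ferreira's interest in Meridian Trust, giving 79% + 21% = 100%.
By parent–child attribution (R3), Maeve Ferreira is treated as owning Sofia Ferreira's 45% interest in Bluewater Pharma AG.
Chain via Silverbay Media Ltd → Crosswind Textiles S.p.A. (R2): 52% × 81% × 18% = 7.5816% of Granite Holdings Ltd.
Chain via Meridian Trust → Vantage Group plc (R2): 100% × 66% × 37% = 24.42% of Granite Holdings Ltd.
Direct interest in Granite Holdings Ltd: 12%.
Chain via Bluewater Pharma AG → Halcyon Industries Corp. (R2): 45% × 29% × 33% = 4.3065% of Granite Holdings Ltd.
Aggregating (R1): 7.5816% + 24.42% + 12% + 4.3065% = 48.3081%.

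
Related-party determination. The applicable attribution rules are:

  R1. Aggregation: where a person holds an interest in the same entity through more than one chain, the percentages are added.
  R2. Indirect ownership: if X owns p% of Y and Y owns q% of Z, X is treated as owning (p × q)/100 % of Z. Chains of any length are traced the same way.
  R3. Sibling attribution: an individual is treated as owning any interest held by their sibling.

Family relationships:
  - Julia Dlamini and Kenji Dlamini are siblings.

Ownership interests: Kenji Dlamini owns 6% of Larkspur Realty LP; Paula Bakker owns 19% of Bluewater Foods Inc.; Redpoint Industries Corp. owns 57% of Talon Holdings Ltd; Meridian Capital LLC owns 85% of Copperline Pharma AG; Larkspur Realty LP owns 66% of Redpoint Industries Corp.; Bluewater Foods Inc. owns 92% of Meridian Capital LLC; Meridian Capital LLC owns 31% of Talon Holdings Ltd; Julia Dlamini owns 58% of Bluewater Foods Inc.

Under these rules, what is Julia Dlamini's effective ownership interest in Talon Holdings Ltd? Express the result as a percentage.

By sibling attribution (R3), Julia Dlamini is treated as owning Kenji Dlamini's 6% interest in Larkspur Realty LP.
Chain via Bluewater Foods Inc. → Meridian Capital LLC (R2): 58% × 92% × 31% = 16.5416% of Talon Holdings Ltd.
Chain via Larkspur Realty LP → Redpoint Industries Corp. (R2): 6% × 66% × 57% = 2.2572% of Talon Holdings Ltd.
Aggregating (R1): 16.5416% + 2.2572% = 18.7988%.

18.7988%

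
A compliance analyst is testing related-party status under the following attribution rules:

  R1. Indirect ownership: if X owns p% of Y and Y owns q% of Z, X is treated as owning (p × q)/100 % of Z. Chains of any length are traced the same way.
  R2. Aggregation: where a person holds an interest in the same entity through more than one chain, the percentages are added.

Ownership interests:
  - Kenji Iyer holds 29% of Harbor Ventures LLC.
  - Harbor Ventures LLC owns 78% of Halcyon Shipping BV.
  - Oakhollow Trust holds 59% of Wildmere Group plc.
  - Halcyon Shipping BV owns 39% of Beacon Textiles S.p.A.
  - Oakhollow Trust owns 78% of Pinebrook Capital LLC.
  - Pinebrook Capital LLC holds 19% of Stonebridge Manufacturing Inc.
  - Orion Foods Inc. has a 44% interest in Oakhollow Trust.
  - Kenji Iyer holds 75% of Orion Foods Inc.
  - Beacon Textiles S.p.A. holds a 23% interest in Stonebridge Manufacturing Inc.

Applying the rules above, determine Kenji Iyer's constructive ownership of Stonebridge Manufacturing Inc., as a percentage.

6.919614%

Chain via Harbor Ventures LLC → Halcyon Shipping BV → Beacon Textiles S.p.A. (R1): 29% × 78% × 39% × 23% = 2.029014% of Stonebridge Manufacturing Inc.
Chain via Orion Foods Inc. → Oakhollow Trust → Pinebrook Capital LLC (R1): 75% × 44% × 78% × 19% = 4.8906% of Stonebridge Manufacturing Inc.
Aggregating (R2): 2.029014% + 4.8906% = 6.919614%.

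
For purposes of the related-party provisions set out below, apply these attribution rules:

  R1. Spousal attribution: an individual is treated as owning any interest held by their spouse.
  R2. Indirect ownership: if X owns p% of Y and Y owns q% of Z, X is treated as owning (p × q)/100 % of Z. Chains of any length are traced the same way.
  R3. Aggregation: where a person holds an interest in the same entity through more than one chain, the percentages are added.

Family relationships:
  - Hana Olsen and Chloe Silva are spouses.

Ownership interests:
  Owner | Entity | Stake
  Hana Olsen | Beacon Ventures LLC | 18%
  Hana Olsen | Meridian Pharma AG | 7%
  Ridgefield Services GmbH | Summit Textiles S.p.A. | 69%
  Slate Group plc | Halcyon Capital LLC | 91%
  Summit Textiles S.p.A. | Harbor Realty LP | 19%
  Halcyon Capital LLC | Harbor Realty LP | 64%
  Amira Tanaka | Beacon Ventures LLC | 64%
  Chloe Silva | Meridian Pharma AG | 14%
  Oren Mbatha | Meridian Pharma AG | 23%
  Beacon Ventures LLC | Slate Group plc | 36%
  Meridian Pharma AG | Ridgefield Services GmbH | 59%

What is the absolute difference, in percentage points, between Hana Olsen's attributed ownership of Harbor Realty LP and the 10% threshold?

4.601719

By spousal attribution (R1), Hana Olsen is treated as also owning Chloe Silva's interest in Meridian Pharma AG, giving 7% + 14% = 21%.
Chain via Beacon Ventures LLC → Slate Group plc → Halcyon Capital LLC (R2): 18% × 36% × 91% × 64% = 3.773952% of Harbor Realty LP.
Chain via Meridian Pharma AG → Ridgefield Services GmbH → Summit Textiles S.p.A. (R2): 21% × 59% × 69% × 19% = 1.624329% of Harbor Realty LP.
Aggregating (R3): 3.773952% + 1.624329% = 5.398281%.
5.398281% falls short of the 10% threshold by 4.601719 percentage points.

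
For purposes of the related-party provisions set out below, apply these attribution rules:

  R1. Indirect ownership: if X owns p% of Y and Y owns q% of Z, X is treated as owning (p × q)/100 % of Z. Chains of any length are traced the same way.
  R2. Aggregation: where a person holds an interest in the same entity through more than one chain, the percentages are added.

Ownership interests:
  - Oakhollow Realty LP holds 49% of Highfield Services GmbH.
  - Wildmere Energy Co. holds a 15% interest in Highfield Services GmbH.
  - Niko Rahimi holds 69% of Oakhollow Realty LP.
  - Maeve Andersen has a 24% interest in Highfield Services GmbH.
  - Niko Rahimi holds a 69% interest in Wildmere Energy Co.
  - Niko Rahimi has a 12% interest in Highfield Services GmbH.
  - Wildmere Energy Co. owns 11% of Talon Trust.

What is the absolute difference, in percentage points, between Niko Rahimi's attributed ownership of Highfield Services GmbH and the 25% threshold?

Chain via Wildmere Energy Co. (R1): 69% × 15% = 10.35% of Highfield Services GmbH.
Chain via Oakhollow Realty LP (R1): 69% × 49% = 33.81% of Highfield Services GmbH.
Direct interest in Highfield Services GmbH: 12%.
Aggregating (R2): 10.35% + 33.81% + 12% = 56.16%.
56.16% exceeds the 25% threshold by 31.16 percentage points.

31.16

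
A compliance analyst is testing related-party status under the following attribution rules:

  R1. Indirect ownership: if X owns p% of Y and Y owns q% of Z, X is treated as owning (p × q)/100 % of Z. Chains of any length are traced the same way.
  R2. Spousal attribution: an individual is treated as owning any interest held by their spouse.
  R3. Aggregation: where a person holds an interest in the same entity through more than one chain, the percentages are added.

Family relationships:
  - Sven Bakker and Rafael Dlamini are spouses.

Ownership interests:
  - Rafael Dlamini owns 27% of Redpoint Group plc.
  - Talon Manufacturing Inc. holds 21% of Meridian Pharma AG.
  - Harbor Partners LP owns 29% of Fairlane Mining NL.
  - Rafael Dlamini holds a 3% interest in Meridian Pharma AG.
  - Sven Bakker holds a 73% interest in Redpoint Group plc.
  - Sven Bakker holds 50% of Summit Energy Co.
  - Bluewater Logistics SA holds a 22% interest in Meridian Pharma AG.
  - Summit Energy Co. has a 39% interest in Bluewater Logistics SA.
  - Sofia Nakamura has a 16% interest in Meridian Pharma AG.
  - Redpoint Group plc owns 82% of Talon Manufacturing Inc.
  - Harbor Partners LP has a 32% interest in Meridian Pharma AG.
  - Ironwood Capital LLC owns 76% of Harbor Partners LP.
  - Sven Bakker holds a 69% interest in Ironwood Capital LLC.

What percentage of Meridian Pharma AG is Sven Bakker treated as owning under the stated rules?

By spousal attribution (R2), Sven Bakker is treated as also owning Rafael Dlamini's interest in Redpoint Group plc, giving 73% + 27% = 100%.
By spousal attribution (R2), Sven Bakker is treated as owning Rafael Dlamini's 3% interest in Meridian Pharma AG.
Chain via Redpoint Group plc → Talon Manufacturing Inc. (R1): 100% × 82% × 21% = 17.22% of Meridian Pharma AG.
Chain via Ironwood Capital LLC → Harbor Partners LP (R1): 69% × 76% × 32% = 16.7808% of Meridian Pharma AG.
Chain via Summit Energy Co. → Bluewater Logistics SA (R1): 50% × 39% × 22% = 4.29% of Meridian Pharma AG.
Direct interest in Meridian Pharma AG: 3%.
Aggregating (R3): 17.22% + 16.7808% + 4.29% + 3% = 41.2908%.

41.2908%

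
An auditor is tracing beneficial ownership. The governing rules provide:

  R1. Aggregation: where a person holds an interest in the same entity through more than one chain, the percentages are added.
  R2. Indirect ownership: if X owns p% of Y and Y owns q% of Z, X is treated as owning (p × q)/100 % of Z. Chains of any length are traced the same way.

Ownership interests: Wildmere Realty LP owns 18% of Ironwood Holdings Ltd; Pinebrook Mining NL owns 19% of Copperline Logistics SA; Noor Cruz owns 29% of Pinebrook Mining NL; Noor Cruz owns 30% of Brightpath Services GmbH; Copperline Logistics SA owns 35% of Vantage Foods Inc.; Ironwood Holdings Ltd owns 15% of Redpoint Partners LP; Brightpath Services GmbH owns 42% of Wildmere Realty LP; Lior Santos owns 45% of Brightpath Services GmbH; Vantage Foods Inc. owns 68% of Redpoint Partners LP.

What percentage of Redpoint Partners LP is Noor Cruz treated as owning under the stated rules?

1.65158%

Chain via Pinebrook Mining NL → Copperline Logistics SA → Vantage Foods Inc. (R2): 29% × 19% × 35% × 68% = 1.31138% of Redpoint Partners LP.
Chain via Brightpath Services GmbH → Wildmere Realty LP → Ironwood Holdings Ltd (R2): 30% × 42% × 18% × 15% = 0.3402% of Redpoint Partners LP.
Aggregating (R1): 1.31138% + 0.3402% = 1.65158%.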